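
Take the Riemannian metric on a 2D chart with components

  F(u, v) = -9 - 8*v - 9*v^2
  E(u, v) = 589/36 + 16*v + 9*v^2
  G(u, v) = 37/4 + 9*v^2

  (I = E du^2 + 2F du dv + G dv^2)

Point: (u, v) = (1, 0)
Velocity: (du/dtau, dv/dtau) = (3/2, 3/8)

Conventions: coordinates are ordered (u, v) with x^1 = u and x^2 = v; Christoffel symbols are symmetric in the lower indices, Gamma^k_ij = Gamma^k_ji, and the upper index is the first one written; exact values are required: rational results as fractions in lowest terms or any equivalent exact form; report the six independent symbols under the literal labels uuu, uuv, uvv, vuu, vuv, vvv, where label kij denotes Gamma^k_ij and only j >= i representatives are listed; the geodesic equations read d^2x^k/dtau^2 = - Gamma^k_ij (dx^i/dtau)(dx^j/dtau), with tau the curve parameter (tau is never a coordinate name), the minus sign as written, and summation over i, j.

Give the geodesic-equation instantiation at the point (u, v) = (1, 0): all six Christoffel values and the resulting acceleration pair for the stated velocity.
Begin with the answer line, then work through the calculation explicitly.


Answer: Gamma_uuu = -10368/10129, Gamma_uuv = 10656/10129, Gamma_uvv = -10656/10129, Gamma_vuu = -18848/10129, Gamma_vuv = 10368/10129, Gamma_vvv = -10368/10129; accelerations (d^2u/dtau^2, d^2v/dtau^2) = (25677/20258, 32202/10129)

E = 589/36, F = -9, G = 37/4 at the point
E_u = 0, E_v = 16, F_u = 0, F_v = -8, G_u = 0, G_v = 0
EG - F^2 = 10129/144;  g^inv = (144/10129) * [[37/4, 9], [9, 589/36]]
first-kind symbols [ij,l] = (1/2)(d_i g_jl + d_j g_il - d_l g_ij): [uu,u] = E_u/2 = 0, [uu,v] = F_u - E_v/2 = -8, [uv,u] = E_v/2 = 8, [uv,v] = G_u/2 = 0, [vv,u] = F_v - G_u/2 = -8, [vv,v] = G_v/2 = 0
Gamma^u_ij = (G*[ij,u] - F*[ij,v])/(EG - F^2), Gamma^v_ij = (E*[ij,v] - F*[ij,u])/(EG - F^2)
Gamma_uuu = -10368/10129, Gamma_uuv = 10656/10129, Gamma_uvv = -10656/10129, Gamma_vuu = -18848/10129, Gamma_vuv = 10368/10129, Gamma_vvv = -10368/10129
d^2u/dtau^2 = -(Gamma_uuu*(3/2)^2 + 2*Gamma_uuv*(3/2)*(3/8) + Gamma_uvv*(3/8)^2) = 25677/20258
d^2v/dtau^2 = -(Gamma_vuu*(3/2)^2 + 2*Gamma_vuv*(3/2)*(3/8) + Gamma_vvv*(3/8)^2) = 32202/10129


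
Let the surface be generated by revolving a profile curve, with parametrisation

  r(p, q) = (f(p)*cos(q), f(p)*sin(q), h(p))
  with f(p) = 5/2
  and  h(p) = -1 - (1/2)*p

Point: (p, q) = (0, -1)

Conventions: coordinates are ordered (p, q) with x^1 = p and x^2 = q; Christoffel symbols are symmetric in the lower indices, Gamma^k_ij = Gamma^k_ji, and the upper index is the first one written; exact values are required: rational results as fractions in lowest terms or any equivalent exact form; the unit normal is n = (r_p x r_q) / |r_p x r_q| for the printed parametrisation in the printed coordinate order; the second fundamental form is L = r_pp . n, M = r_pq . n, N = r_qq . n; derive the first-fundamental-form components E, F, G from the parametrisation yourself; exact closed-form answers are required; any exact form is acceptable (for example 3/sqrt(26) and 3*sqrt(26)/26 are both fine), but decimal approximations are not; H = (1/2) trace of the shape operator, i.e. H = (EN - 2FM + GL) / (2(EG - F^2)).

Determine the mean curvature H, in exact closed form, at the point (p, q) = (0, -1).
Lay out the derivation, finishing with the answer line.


f = 5/2, f' = 0, f'' = 0, h' = -1/2, h'' = 0
E = 1/4, F = 0, G = 25/4; answer radicand W^2 = 1/4
unnormalised second-form numerators: l = 0, m = 0, n = -5/4; L = l/sqrt(1/4), and similarly M = m/sqrt(W^2), N = n/sqrt(W^2)
H = (E*n - 2*F*m + G*l) / (2*(EG - F^2)*sqrt(W^2)); E*n - 2*F*m + G*l = -5/16, EG - F^2 = 25/16, so H = (-1/10)/sqrt(1/4)

Answer: H = -1/5


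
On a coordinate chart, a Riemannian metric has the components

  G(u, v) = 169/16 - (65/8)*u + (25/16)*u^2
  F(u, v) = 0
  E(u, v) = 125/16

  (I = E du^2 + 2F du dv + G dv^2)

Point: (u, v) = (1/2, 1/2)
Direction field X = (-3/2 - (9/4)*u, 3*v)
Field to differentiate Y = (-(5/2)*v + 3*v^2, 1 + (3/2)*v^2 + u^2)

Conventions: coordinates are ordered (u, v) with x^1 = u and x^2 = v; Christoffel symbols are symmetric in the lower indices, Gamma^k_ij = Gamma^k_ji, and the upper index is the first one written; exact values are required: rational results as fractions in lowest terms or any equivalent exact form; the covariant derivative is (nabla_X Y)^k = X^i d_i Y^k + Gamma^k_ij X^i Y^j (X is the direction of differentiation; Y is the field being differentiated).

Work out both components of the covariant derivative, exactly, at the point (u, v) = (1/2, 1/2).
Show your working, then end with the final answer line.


E = 125/16, F = 0, G = 441/64 at the point
E_u = 0, E_v = 0, F_u = 0, F_v = 0, G_u = -105/16, G_v = 0
EG - F^2 = 55125/1024;  g^inv = (1024/55125) * [[441/64, 0], [0, 125/16]]
first-kind symbols [ij,l] = (1/2)(d_i g_jl + d_j g_il - d_l g_ij): [uu,u] = E_u/2 = 0, [uu,v] = F_u - E_v/2 = 0, [uv,u] = E_v/2 = 0, [uv,v] = G_u/2 = -105/32, [vv,u] = F_v - G_u/2 = 105/32, [vv,v] = G_v/2 = 0
Gamma^u_ij = (G*[ij,u] - F*[ij,v])/(EG - F^2), Gamma^v_ij = (E*[ij,v] - F*[ij,u])/(EG - F^2)
Gamma_uuu = 0, Gamma_uuv = 0, Gamma_uvv = 21/50, Gamma_vuu = 0, Gamma_vuv = -10/21, Gamma_vvv = 0
X = (-21/8, 3/2), Y = (-1/2, 13/8) at the point

Answer: (nabla_X Y)^u = 1419/800, (nabla_X Y)^v = 451/224


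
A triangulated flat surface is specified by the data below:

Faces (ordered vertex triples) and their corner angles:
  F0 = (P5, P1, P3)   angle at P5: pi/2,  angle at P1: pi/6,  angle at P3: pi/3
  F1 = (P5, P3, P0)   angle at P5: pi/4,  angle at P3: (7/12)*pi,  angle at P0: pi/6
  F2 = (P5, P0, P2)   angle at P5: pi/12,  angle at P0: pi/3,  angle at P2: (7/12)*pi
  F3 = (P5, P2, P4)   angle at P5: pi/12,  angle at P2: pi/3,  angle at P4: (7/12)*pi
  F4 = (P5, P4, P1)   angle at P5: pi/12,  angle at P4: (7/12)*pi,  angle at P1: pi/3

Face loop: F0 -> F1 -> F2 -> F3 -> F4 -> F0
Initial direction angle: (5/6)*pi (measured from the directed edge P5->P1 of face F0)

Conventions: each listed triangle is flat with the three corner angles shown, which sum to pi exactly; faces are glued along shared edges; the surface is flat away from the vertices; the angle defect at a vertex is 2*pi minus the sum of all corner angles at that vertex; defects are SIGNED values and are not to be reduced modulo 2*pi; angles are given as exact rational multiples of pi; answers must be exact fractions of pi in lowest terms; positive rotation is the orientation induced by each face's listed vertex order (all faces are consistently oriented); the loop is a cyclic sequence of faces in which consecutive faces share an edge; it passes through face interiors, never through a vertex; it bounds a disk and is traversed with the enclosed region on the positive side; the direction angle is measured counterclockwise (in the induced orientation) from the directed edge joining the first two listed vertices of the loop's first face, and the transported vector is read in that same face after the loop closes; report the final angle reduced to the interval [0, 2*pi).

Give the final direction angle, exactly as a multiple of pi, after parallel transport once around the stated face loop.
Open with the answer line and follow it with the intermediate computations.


Answer: final direction angle = (11/6)*pi

enclosed vertex P5: corner angles sum to pi, defect = 2*pi - pi = pi
summing the enclosed defects onto the initial angle, mod 2*pi in the induced orientation:
final angle = (5/6)*pi + pi = (11/6)*pi (mod 2*pi)


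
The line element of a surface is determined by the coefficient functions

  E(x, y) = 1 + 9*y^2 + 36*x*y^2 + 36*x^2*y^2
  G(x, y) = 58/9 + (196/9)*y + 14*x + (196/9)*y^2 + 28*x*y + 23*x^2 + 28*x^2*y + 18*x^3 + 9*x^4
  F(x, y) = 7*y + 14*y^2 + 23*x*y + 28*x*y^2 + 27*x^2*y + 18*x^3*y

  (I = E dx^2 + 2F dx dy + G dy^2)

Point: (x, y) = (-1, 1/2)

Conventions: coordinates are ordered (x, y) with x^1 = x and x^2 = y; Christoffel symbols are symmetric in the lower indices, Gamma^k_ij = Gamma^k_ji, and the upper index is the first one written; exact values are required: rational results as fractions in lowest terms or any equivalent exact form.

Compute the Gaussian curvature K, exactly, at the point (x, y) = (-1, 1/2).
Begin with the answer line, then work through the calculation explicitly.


Answer: K = 6480/811801

E = 13/4, F = -7, G = 205/9, EG - F^2 = 901/36 at the point
E_x = -9, E_y = 9, F_x = 37/2, F_y = -21, G_x = -28, G_y = 392/9
E_yy = 18, F_xy = 51, G_xx = 74
Compute both Brioschi determinants and normalise by (EG - F^2)^2.
M1 = [[-E_yy/2 + F_xy - G_xx/2, E_x/2, F_x - E_y/2], [F_y - G_x/2, E, F], [G_y/2, F, G]] = [[5, -9/2, 14], [-7, 13/4, -7], [196/9, -7, 205/9]]; det M1 = -845/4
M2 = [[0, E_y/2, G_x/2], [E_y/2, E, F], [G_x/2, F, G]] = [[0, 9/2, -14], [9/2, 13/4, -7], [-14, -7, 205/9]]; det M2 = -865/4
det M1 - det M2 = 5; K = 5 / (901/36)^2 = 6480/811801


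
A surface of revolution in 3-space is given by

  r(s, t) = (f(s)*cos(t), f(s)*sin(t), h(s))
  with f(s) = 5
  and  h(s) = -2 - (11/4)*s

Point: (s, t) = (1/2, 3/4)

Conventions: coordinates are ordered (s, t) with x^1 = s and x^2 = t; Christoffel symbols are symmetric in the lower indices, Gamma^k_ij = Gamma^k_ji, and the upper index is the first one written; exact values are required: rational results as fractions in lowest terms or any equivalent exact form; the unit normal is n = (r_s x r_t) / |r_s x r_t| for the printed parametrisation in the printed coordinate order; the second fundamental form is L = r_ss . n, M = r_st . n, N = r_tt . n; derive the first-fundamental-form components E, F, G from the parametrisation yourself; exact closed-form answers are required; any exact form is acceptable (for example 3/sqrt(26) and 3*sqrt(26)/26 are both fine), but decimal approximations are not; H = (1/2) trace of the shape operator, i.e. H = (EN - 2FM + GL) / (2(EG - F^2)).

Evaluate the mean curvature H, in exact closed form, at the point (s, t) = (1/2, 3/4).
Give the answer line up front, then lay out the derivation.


Answer: H = -1/10

f = 5, f' = 0, f'' = 0, h' = -11/4, h'' = 0
E = 121/16, F = 0, G = 25; answer radicand W^2 = 121/16
unnormalised second-form numerators: l = 0, m = 0, n = -55/4; L = l/sqrt(121/16), and similarly M = m/sqrt(W^2), N = n/sqrt(W^2)
H = (E*n - 2*F*m + G*l) / (2*(EG - F^2)*sqrt(W^2)); E*n - 2*F*m + G*l = -6655/64, EG - F^2 = 3025/16, so H = (-11/40)/sqrt(121/16)


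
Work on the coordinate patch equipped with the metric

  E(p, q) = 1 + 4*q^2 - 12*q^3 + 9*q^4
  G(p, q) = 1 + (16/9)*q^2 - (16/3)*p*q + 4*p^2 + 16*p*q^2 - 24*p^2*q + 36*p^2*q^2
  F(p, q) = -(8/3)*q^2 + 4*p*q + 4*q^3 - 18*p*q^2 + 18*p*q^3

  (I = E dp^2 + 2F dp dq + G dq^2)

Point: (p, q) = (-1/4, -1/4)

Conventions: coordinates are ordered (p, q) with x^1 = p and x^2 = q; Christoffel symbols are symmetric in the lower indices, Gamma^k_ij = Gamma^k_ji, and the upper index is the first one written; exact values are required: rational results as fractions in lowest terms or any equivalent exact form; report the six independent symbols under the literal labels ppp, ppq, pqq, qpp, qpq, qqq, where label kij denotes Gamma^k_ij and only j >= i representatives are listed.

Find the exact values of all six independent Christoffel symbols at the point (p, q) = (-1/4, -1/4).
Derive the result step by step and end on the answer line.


E = 377/256, F = 143/384, G = 745/576 at the point
E_p = 0, E_q = -77/16, F_p = -77/32, F_q = -193/96, G_p = -91/24, G_q = -13/72
EG - F^2 = 4069/2304;  g^inv = (2304/4069) * [[745/576, -143/384], [-143/384, 377/256]]
first-kind symbols [ij,l] = (1/2)(d_i g_jl + d_j g_il - d_l g_ij): [pp,p] = E_p/2 = 0, [pp,q] = F_p - E_q/2 = 0, [pq,p] = E_q/2 = -77/32, [pq,q] = G_p/2 = -91/48, [qq,p] = F_q - G_p/2 = -11/96, [qq,q] = G_q/2 = -13/144
Gamma^p_ij = (G*[ij,p] - F*[ij,q])/(EG - F^2), Gamma^q_ij = (E*[ij,q] - F*[ij,p])/(EG - F^2)

Answer: Gamma_ppp = 0, Gamma_ppq = -5544/4069, Gamma_pqq = -264/4069, Gamma_qpp = 0, Gamma_qpq = -336/313, Gamma_qqq = -16/313


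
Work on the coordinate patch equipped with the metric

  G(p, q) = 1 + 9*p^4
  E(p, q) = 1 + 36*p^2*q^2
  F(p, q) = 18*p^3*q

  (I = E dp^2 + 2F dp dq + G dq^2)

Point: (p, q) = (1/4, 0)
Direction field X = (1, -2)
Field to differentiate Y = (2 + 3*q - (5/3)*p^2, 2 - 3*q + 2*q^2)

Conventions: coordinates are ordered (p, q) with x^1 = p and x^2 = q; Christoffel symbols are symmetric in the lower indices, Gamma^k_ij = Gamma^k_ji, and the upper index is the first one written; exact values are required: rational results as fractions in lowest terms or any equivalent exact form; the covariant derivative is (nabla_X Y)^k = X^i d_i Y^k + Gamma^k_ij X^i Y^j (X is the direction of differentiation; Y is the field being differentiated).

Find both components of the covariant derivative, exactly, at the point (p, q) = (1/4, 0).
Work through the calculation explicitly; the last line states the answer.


E = 1, F = 0, G = 265/256 at the point
E_p = 0, E_q = 0, F_p = 0, F_q = 9/32, G_p = 9/16, G_q = 0
EG - F^2 = 265/256;  g^inv = (256/265) * [[265/256, 0], [0, 1]]
first-kind symbols [ij,l] = (1/2)(d_i g_jl + d_j g_il - d_l g_ij): [pp,p] = E_p/2 = 0, [pp,q] = F_p - E_q/2 = 0, [pq,p] = E_q/2 = 0, [pq,q] = G_p/2 = 9/32, [qq,p] = F_q - G_p/2 = 0, [qq,q] = G_q/2 = 0
Gamma^p_ij = (G*[ij,p] - F*[ij,q])/(EG - F^2), Gamma^q_ij = (E*[ij,q] - F*[ij,p])/(EG - F^2)
Gamma_ppp = 0, Gamma_ppq = 0, Gamma_pqq = 0, Gamma_qpp = 0, Gamma_qpq = 72/265, Gamma_qqq = 0
X = (1, -2), Y = (91/48, 2) at the point

Answer: (nabla_X Y)^p = -41/6, (nabla_X Y)^q = 1461/265


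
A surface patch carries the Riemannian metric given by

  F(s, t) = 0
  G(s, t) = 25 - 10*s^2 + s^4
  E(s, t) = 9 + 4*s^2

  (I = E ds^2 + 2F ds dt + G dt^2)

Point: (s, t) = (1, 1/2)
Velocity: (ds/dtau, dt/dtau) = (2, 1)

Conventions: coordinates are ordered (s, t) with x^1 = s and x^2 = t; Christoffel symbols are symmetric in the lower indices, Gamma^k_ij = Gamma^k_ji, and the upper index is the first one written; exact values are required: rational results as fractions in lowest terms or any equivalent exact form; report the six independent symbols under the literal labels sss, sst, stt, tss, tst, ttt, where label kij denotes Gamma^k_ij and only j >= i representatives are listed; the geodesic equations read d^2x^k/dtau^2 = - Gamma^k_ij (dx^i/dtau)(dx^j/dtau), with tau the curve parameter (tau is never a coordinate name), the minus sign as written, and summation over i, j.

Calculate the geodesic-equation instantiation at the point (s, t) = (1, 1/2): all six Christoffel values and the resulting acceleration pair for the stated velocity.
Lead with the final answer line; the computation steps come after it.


Answer: Gamma_sss = 4/13, Gamma_sst = 0, Gamma_stt = 8/13, Gamma_tss = 0, Gamma_tst = -1/2, Gamma_ttt = 0; accelerations (d^2s/dtau^2, d^2t/dtau^2) = (-24/13, 2)

E = 13, F = 0, G = 16 at the point
E_s = 8, E_t = 0, F_s = 0, F_t = 0, G_s = -16, G_t = 0
EG - F^2 = 208;  g^inv = (1/208) * [[16, 0], [0, 13]]
first-kind symbols [ij,l] = (1/2)(d_i g_jl + d_j g_il - d_l g_ij): [ss,s] = E_s/2 = 4, [ss,t] = F_s - E_t/2 = 0, [st,s] = E_t/2 = 0, [st,t] = G_s/2 = -8, [tt,s] = F_t - G_s/2 = 8, [tt,t] = G_t/2 = 0
Gamma^s_ij = (G*[ij,s] - F*[ij,t])/(EG - F^2), Gamma^t_ij = (E*[ij,t] - F*[ij,s])/(EG - F^2)
Gamma_sss = 4/13, Gamma_sst = 0, Gamma_stt = 8/13, Gamma_tss = 0, Gamma_tst = -1/2, Gamma_ttt = 0
d^2s/dtau^2 = -(Gamma_sss*(2)^2 + 2*Gamma_sst*(2)*(1) + Gamma_stt*(1)^2) = -24/13
d^2t/dtau^2 = -(Gamma_tss*(2)^2 + 2*Gamma_tst*(2)*(1) + Gamma_ttt*(1)^2) = 2


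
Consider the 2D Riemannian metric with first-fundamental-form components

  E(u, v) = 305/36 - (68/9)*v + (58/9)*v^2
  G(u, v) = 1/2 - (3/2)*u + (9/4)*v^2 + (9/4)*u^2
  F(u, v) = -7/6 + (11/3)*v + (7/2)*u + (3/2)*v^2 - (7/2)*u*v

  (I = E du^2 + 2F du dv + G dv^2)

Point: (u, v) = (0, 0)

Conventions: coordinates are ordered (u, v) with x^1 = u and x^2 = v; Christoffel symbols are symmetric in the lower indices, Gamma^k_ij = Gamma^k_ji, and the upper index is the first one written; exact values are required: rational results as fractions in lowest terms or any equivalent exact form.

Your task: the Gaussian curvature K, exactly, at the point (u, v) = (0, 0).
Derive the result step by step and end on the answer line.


E = 305/36, F = -7/6, G = 1/2, EG - F^2 = 23/8 at the point
E_u = 0, E_v = -68/9, F_u = 7/2, F_v = 11/3, G_u = -3/2, G_v = 0
E_vv = 116/9, F_uv = -7/2, G_uu = 9/2
The intrinsic route: Brioschi's K = (det M1 - det M2)/(EG - F^2)^2.
M1 = [[-E_vv/2 + F_uv - G_uu/2, E_u/2, F_u - E_v/2], [F_v - G_u/2, E, F], [G_v/2, F, G]] = [[-439/36, 0, 131/18], [53/12, 305/36, -7/6], [0, -7/6, 1/2]]; det M1 = -188075/2592
M2 = [[0, E_v/2, G_u/2], [E_v/2, E, F], [G_u/2, F, G]] = [[0, -34/9, -3/4], [-34/9, 305/36, -7/6], [-3/4, -7/6, 1/2]]; det M2 = -95969/5184
det M1 - det M2 = -280181/5184; K = -280181/5184 / (23/8)^2 = -280181/42849

Answer: K = -280181/42849


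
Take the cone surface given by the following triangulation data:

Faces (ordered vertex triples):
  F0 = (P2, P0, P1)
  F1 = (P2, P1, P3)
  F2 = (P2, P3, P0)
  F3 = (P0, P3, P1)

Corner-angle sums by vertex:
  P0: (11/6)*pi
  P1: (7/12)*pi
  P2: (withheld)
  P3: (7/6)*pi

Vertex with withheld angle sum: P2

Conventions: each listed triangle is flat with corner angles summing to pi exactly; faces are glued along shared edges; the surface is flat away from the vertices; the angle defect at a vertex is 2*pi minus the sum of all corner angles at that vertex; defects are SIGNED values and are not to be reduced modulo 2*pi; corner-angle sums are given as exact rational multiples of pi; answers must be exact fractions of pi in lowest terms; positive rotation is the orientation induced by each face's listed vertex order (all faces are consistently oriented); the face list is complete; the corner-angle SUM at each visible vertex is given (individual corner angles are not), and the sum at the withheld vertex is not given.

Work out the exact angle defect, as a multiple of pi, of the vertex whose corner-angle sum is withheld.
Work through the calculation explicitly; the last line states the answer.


V = 4, E = 6, F = 4; chi = V - E + F = 2
Gauss-Bonnet: total defect = 2*pi*chi = 4*pi; visible defects sum to (29/12)*pi

Answer: defect(P2) = (19/12)*pi


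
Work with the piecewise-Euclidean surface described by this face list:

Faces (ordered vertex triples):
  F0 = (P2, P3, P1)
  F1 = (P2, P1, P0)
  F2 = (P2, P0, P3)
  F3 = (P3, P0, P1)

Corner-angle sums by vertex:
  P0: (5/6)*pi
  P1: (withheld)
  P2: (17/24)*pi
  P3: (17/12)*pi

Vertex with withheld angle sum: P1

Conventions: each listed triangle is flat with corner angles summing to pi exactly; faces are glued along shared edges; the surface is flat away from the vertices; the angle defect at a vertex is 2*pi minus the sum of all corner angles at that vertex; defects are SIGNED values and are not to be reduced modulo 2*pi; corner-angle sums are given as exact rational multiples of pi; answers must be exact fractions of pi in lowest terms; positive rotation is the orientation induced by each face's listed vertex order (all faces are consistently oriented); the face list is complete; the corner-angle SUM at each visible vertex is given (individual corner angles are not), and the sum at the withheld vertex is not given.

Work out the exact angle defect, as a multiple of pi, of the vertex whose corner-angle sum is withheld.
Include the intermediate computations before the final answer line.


V = 4, E = 6, F = 4; chi = V - E + F = 2
Gauss-Bonnet: total defect = 2*pi*chi = 4*pi; visible defects sum to (73/24)*pi

Answer: defect(P1) = (23/24)*pi


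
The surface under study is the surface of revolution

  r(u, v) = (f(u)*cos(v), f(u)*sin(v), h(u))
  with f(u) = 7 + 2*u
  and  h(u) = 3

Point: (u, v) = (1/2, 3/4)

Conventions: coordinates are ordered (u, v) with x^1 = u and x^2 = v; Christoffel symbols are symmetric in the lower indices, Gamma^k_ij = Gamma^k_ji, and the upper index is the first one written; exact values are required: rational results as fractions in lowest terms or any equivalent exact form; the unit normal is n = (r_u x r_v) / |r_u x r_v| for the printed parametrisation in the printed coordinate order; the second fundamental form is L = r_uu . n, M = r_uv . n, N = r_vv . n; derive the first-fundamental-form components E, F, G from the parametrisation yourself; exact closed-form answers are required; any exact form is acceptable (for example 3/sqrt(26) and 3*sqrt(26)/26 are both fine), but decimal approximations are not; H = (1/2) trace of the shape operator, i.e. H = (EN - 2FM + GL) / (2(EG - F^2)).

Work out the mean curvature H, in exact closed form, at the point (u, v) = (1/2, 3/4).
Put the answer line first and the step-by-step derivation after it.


Answer: H = 0

f = 8, f' = 2, f'' = 0, h' = 0, h'' = 0
E = 4, F = 0, G = 64; answer radicand W^2 = 4
unnormalised second-form numerators: l = 0, m = 0, n = 0; L = l/sqrt(4), and similarly M = m/sqrt(W^2), N = n/sqrt(W^2)
H = (E*n - 2*F*m + G*l) / (2*(EG - F^2)*sqrt(W^2)); E*n - 2*F*m + G*l = 0, EG - F^2 = 256, so H = (0)/sqrt(4)


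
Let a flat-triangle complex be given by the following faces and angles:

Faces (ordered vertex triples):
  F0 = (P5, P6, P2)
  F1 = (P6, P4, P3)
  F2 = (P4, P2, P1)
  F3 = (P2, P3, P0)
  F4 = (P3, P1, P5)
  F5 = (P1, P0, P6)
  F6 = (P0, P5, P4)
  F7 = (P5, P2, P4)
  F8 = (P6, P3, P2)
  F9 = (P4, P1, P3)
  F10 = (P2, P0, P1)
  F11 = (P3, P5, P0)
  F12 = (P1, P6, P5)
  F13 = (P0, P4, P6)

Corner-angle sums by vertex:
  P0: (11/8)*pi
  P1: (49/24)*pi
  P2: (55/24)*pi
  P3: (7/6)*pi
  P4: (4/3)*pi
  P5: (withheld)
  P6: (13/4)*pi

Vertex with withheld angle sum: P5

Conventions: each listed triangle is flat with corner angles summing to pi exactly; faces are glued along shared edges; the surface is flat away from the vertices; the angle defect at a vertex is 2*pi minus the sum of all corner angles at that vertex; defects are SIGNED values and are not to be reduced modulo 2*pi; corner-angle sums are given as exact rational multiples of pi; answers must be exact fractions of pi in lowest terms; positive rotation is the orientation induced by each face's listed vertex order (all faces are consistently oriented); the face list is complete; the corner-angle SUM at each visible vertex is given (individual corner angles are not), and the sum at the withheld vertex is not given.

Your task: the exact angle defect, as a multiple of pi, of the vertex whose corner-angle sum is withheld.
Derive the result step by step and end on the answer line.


V = 7, E = 21, F = 14; chi = V - E + F = 0
Gauss-Bonnet: total defect = 2*pi*chi = 0; visible defects sum to (13/24)*pi

Answer: defect(P5) = (-13/24)*pi


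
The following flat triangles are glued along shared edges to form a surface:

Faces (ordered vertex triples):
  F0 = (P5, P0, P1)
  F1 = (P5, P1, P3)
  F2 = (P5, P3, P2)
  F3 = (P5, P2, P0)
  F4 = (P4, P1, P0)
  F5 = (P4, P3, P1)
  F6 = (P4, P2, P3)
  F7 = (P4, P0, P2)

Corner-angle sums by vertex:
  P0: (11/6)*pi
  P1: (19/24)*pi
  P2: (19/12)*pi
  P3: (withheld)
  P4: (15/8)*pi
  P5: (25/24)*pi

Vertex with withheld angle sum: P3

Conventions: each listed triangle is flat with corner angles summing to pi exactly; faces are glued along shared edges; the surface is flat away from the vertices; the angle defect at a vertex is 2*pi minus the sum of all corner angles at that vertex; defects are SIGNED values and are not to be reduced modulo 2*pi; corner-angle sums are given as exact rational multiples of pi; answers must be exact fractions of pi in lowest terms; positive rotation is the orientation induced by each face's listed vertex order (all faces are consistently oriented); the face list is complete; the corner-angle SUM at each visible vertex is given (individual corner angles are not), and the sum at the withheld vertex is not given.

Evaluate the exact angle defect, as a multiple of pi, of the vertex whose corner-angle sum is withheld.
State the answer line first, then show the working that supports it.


Answer: defect(P3) = (9/8)*pi

V = 6, E = 12, F = 8; chi = V - E + F = 2
Gauss-Bonnet: total defect = 2*pi*chi = 4*pi; visible defects sum to (23/8)*pi


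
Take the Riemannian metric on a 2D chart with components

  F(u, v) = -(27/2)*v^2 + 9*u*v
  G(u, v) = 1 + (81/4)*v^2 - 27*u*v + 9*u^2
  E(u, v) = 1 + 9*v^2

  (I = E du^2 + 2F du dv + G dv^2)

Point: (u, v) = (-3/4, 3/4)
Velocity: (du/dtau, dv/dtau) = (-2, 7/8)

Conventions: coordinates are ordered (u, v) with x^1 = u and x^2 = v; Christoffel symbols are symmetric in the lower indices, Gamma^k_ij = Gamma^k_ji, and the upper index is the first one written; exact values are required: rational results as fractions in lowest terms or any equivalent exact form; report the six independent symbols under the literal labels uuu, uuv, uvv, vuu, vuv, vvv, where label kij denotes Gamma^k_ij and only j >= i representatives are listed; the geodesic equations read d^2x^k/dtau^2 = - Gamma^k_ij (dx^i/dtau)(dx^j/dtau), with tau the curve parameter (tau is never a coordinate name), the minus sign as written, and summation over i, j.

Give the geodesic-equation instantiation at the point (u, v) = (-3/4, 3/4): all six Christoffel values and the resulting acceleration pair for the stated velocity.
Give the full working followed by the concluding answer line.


E = 97/16, F = -405/32, G = 2089/64 at the point
E_u = 0, E_v = 27/2, F_u = 27/4, F_v = -27, G_u = -135/4, G_v = 405/8
EG - F^2 = 2413/64;  g^inv = (64/2413) * [[2089/64, 405/32], [405/32, 97/16]]
first-kind symbols [ij,l] = (1/2)(d_i g_jl + d_j g_il - d_l g_ij): [uu,u] = E_u/2 = 0, [uu,v] = F_u - E_v/2 = 0, [uv,u] = E_v/2 = 27/4, [uv,v] = G_u/2 = -135/8, [vv,u] = F_v - G_u/2 = -81/8, [vv,v] = G_v/2 = 405/16
Gamma^u_ij = (G*[ij,u] - F*[ij,v])/(EG - F^2), Gamma^v_ij = (E*[ij,v] - F*[ij,u])/(EG - F^2)
Gamma_uuu = 0, Gamma_uuv = 432/2413, Gamma_uvv = -648/2413, Gamma_vuu = 0, Gamma_vuv = -1080/2413, Gamma_vvv = 1620/2413
d^2u/dtau^2 = -(Gamma_uuu*(-2)^2 + 2*Gamma_uuv*(-2)*(7/8) + Gamma_uvv*(7/8)^2) = 16065/19304
d^2v/dtau^2 = -(Gamma_vuu*(-2)^2 + 2*Gamma_vuv*(-2)*(7/8) + Gamma_vvv*(7/8)^2) = -80325/38608

Answer: Gamma_uuu = 0, Gamma_uuv = 432/2413, Gamma_uvv = -648/2413, Gamma_vuu = 0, Gamma_vuv = -1080/2413, Gamma_vvv = 1620/2413; accelerations (d^2u/dtau^2, d^2v/dtau^2) = (16065/19304, -80325/38608)


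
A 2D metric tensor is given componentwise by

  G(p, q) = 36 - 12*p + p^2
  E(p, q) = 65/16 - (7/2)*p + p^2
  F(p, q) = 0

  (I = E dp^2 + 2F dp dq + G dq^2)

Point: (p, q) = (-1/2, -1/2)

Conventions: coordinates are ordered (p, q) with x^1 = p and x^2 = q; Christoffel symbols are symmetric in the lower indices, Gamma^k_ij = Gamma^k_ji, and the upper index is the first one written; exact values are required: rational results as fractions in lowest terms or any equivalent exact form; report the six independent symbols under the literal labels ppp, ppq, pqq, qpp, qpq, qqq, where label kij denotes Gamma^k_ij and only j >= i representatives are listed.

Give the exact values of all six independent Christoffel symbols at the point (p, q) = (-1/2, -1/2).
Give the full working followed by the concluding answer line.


E = 97/16, F = 0, G = 169/4 at the point
E_p = -9/2, E_q = 0, F_p = 0, F_q = 0, G_p = -13, G_q = 0
EG - F^2 = 16393/64;  g^inv = (64/16393) * [[169/4, 0], [0, 97/16]]
first-kind symbols [ij,l] = (1/2)(d_i g_jl + d_j g_il - d_l g_ij): [pp,p] = E_p/2 = -9/4, [pp,q] = F_p - E_q/2 = 0, [pq,p] = E_q/2 = 0, [pq,q] = G_p/2 = -13/2, [qq,p] = F_q - G_p/2 = 13/2, [qq,q] = G_q/2 = 0
Gamma^p_ij = (G*[ij,p] - F*[ij,q])/(EG - F^2), Gamma^q_ij = (E*[ij,q] - F*[ij,p])/(EG - F^2)

Answer: Gamma_ppp = -36/97, Gamma_ppq = 0, Gamma_pqq = 104/97, Gamma_qpp = 0, Gamma_qpq = -2/13, Gamma_qqq = 0


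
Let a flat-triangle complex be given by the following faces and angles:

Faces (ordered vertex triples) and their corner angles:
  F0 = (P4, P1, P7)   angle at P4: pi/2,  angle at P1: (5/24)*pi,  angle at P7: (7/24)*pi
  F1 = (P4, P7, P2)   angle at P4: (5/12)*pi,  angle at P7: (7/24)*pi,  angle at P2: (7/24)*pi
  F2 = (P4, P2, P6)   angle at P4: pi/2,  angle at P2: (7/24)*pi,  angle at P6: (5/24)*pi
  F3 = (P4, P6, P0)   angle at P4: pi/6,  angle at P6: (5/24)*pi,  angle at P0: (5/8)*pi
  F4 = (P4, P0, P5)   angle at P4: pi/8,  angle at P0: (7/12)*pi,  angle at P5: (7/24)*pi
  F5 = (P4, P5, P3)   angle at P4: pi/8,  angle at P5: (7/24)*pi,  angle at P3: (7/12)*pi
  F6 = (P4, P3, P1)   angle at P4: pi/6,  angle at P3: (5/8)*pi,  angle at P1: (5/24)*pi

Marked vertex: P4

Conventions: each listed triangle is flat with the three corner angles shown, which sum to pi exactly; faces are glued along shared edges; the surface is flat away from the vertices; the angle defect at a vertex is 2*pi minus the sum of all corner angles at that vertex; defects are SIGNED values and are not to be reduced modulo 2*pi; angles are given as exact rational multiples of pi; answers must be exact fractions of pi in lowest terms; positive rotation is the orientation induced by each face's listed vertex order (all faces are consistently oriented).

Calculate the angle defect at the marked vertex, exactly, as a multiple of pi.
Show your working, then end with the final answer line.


Sum of corner angles at P4: 2*pi
defect = 2*pi - 2*pi

Answer: defect(P4) = 0


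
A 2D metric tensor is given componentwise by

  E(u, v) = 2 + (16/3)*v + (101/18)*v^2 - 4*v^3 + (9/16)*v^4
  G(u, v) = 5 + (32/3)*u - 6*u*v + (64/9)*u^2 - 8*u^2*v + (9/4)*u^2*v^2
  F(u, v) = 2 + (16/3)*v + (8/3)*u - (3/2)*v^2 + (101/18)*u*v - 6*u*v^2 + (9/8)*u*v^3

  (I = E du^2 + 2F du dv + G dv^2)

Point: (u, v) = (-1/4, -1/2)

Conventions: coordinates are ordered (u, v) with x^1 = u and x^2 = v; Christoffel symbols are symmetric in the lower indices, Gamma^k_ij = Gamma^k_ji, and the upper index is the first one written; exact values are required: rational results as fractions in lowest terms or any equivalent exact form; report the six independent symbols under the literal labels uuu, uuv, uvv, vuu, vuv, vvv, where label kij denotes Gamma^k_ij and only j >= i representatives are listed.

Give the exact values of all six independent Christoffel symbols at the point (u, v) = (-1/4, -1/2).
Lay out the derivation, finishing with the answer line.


E = 2929/2304, F = -1375/2304, G = 5329/2304 at the point
E_u = 0, E_v = -1025/288, F_u = -1025/576, F_v = 4285/1152, G_u = 2255/288, G_v = 55/64
EG - F^2 = 2977/1152;  g^inv = (1152/2977) * [[5329/2304, 1375/2304], [1375/2304, 2929/2304]]
first-kind symbols [ij,l] = (1/2)(d_i g_jl + d_j g_il - d_l g_ij): [uu,u] = E_u/2 = 0, [uu,v] = F_u - E_v/2 = 0, [uv,u] = E_v/2 = -1025/576, [uv,v] = G_u/2 = 2255/576, [vv,u] = F_v - G_u/2 = -25/128, [vv,v] = G_v/2 = 55/128
Gamma^u_ij = (G*[ij,u] - F*[ij,v])/(EG - F^2), Gamma^v_ij = (E*[ij,v] - F*[ij,u])/(EG - F^2)

Answer: Gamma_uuu = 0, Gamma_uuv = -2050/2977, Gamma_uvv = -225/2977, Gamma_vuu = 0, Gamma_vuv = 4510/2977, Gamma_vvv = 495/2977


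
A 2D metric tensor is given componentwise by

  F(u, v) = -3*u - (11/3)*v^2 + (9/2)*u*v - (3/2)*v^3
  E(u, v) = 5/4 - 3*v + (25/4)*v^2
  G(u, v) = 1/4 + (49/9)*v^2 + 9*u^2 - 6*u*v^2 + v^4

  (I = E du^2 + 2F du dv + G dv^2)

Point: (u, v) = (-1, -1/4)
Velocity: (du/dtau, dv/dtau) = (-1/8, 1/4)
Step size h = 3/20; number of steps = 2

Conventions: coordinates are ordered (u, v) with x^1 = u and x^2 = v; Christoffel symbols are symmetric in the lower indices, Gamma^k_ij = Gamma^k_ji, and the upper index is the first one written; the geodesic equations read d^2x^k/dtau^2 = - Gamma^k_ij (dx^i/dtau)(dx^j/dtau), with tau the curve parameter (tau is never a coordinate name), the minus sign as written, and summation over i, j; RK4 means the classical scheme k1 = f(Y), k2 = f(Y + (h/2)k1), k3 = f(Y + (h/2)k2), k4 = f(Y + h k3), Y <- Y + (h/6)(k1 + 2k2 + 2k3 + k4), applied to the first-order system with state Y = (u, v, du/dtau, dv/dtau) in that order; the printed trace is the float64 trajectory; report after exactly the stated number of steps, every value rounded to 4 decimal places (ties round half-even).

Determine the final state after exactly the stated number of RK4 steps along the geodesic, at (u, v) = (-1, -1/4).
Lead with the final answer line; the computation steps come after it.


Answer: u = -1.0659, v = -0.1672, du/dtau = -0.3345, dv/dtau = 0.3028

f(Y) = (du/dtau, dv/dtau, -Gamma^u_ij Y'^i Y'^j, -Gamma^v_ij Y'^i Y'^j) with the Gammas evaluated at the stage position; h = 0.150000; intermediate values shown to 6 dp
step 0: u = -1.0000, v = -0.2500, du/dtau = -0.1250, dv/dtau = 0.2500
step 1:
  k1: at (u, v) = (-1.000000, -0.250000), (du/dtau, dv/dtau) = (-0.125000, 0.250000); Gamma_uuu = 0.491534, Gamma_uuv = 0.646570, Gamma_uvv = 8.680406, Gamma_vuu = -0.299819, Gamma_vuv = -1.175782, Gamma_vvv = -3.702733; k1 = (-0.125000, 0.250000, -0.509795, 0.162619)
  k2: at (u, v) = (-1.009375, -0.231250), (du/dtau, dv/dtau) = (-0.163235, 0.262196); Gamma_uuu = 0.558723, Gamma_uuv = 0.850014, Gamma_uvv = 9.451521, Gamma_vuu = -0.326267, Gamma_vuv = -1.251386, Gamma_vvv = -3.940696; k2 = (-0.163235, 0.262196, -0.591890, 0.172487)
  k3: at (u, v) = (-1.012243, -0.230335), (du/dtau, dv/dtau) = (-0.169392, 0.262937); Gamma_uuu = 0.561739, Gamma_uuv = 0.863572, Gamma_uvv = 9.514899, Gamma_vuu = -0.326521, Gamma_vuv = -1.253834, Gamma_vvv = -3.953957; k3 = (-0.169392, 0.262937, -0.597011, 0.171039)
  k4: at (u, v) = (-1.025409, -0.210560), (du/dtau, dv/dtau) = (-0.214552, 0.275656); Gamma_uuu = 0.641433, Gamma_uuv = 1.119140, Gamma_uvv = 10.454372, Gamma_vuu = -0.355121, Gamma_vuv = -1.341785, Gamma_vvv = -4.225595; k4 = (-0.214552, 0.275656, -0.691537, 0.178721)
  Y <- Y + (h/6)(k1 + 2k2 + 2k3 + k4): u = -1.0251, v = -0.2106, du/dtau = -0.2145, dv/dtau = 0.2757
step 2:
  k1: at (u, v) = (-1.025120, -0.210602), (du/dtau, dv/dtau) = (-0.214478, 0.275710); Gamma_uuu = 0.641316, Gamma_uuv = 1.118226, Gamma_uvv = 10.449454, Gamma_vuu = -0.355187, Gamma_vuv = -1.341760, Gamma_vvv = -4.224857; k1 = (-0.214478, 0.275710, -0.691576, 0.178808)
  k2: at (u, v) = (-1.041206, -0.189924), (du/dtau, dv/dtau) = (-0.266347, 0.289120); Gamma_uuu = 0.734324, Gamma_uuv = 1.432196, Gamma_uvv = 11.559177, Gamma_vuu = -0.385930, Gamma_vuv = -1.443187, Gamma_vvv = -4.527014; k2 = (-0.266347, 0.289120, -0.797756, 0.183525)
  k3: at (u, v) = (-1.045096, -0.188918), (du/dtau, dv/dtau) = (-0.274310, 0.289474); Gamma_uuu = 0.738128, Gamma_uuv = 1.452738, Gamma_uvv = 11.652545, Gamma_vuu = -0.385766, Gamma_vuv = -1.446079, Gamma_vvv = -4.543741; k3 = (-0.274310, 0.289474, -0.801258, 0.180118)
  k4: at (u, v) = (-1.066267, -0.167181), (du/dtau, dv/dtau) = (-0.334667, 0.302727); Gamma_uuu = 0.845476, Gamma_uuv = 1.844134, Gamma_uvv = 12.991744, Gamma_vuu = -0.416997, Gamma_vuv = -1.561159, Gamma_vvv = -4.875892; k4 = (-0.334667, 0.302727, -0.911640, 0.177219)
  Y <- Y + (h/6)(k1 + 2k2 + 2k3 + k4): u = -1.0659, v = -0.1672, du/dtau = -0.3345, dv/dtau = 0.3028


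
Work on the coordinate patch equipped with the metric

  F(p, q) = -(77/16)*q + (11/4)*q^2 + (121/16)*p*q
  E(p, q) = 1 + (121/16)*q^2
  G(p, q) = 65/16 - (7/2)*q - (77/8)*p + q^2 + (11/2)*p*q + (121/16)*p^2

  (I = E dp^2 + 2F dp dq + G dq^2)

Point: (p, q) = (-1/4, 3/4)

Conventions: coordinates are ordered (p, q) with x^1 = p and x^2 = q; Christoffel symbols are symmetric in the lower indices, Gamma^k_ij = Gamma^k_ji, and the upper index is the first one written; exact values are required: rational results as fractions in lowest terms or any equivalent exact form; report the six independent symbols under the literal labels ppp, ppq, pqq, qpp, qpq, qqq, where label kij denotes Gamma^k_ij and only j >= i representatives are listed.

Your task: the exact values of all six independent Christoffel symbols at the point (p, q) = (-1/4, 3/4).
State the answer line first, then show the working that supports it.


Answer: Gamma_ppp = 0, Gamma_ppq = 726/1037, Gamma_pqq = 264/1037, Gamma_qpp = 0, Gamma_qpq = -594/1037, Gamma_qqq = -216/1037

E = 1345/256, F = -891/256, G = 985/256 at the point
E_p = 0, E_q = 363/32, F_p = 363/64, F_q = -165/64, G_p = -297/32, G_q = -27/8
EG - F^2 = 1037/128;  g^inv = (128/1037) * [[985/256, 891/256], [891/256, 1345/256]]
first-kind symbols [ij,l] = (1/2)(d_i g_jl + d_j g_il - d_l g_ij): [pp,p] = E_p/2 = 0, [pp,q] = F_p - E_q/2 = 0, [pq,p] = E_q/2 = 363/64, [pq,q] = G_p/2 = -297/64, [qq,p] = F_q - G_p/2 = 33/16, [qq,q] = G_q/2 = -27/16
Gamma^p_ij = (G*[ij,p] - F*[ij,q])/(EG - F^2), Gamma^q_ij = (E*[ij,q] - F*[ij,p])/(EG - F^2)


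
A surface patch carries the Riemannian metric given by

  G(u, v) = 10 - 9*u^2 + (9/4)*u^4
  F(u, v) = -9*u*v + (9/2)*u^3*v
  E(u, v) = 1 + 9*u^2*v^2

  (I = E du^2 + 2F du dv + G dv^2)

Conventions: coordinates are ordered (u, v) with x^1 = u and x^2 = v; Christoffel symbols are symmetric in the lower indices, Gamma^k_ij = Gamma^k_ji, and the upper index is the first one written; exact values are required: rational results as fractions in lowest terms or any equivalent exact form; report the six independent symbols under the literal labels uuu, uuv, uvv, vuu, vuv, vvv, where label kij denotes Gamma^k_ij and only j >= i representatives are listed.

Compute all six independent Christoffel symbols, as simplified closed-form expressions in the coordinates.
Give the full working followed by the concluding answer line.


E = 1 + 9*u^2*v^2; F = -9*u*v + (9/2)*u^3*v; G = 10 - 9*u^2 + (9/4)*u^4
Gamma^k_ij = (1/2) g^{kl} (d_i g_jl + d_j g_il - d_l g_ij), with g^inv = (1/(EG-F^2)) [[G, -F], [-F, E]]
first partials: E_u = 18*u*v^2, E_v = 18*u^2*v, F_u = -9*v + (27/2)*u^2*v, F_v = -9*u + (9/2)*u^3, G_u = -18*u + 9*u^3, G_v = 0
D = EG - F^2 = 10 - 9*u^2 + 9*u^2*v^2 + (9/4)*u^4
expanded: Gamma^u_uu = (G E_u - 2F F_u + F E_v)/(2D), Gamma^u_uv = (G E_v - F G_u)/(2D), Gamma^u_vv = (2G F_v - G G_u - F G_v)/(2D), Gamma^v_uu = (2E F_u - E E_v - F E_u)/(2D), Gamma^v_uv = (E G_u - F E_v)/(2D), Gamma^v_vv = (E G_v - 2F F_v + F G_u)/(2D); substitute and cancel common factors

Answer: Gamma_uuu = 36*u*v^2/(9*u^4 + 36*u^2*v^2 - 36*u^2 + 40), Gamma_uuv = 36*u^2*v/(9*u^4 + 36*u^2*v^2 - 36*u^2 + 40), Gamma_uvv = 0, Gamma_vuu = (18*u^2*v - 36*v)/(9*u^4 + 36*u^2*v^2 - 36*u^2 + 40), Gamma_vuv = (18*u^3 - 36*u)/(9*u^4 + 36*u^2*v^2 - 36*u^2 + 40), Gamma_vvv = 0


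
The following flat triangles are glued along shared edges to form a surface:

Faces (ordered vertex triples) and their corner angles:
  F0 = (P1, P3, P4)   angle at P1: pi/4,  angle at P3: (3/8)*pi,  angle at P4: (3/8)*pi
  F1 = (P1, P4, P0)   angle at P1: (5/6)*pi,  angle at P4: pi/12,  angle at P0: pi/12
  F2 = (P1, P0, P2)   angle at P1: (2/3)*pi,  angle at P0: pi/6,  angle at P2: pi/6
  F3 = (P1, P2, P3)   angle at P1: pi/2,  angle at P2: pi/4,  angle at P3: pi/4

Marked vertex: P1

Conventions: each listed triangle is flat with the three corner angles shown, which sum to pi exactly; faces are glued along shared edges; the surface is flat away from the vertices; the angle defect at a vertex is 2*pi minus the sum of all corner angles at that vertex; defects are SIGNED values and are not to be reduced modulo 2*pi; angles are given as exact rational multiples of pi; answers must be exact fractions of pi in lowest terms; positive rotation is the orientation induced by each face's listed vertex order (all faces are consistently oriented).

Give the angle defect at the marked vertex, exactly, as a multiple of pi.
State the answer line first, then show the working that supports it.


Answer: defect(P1) = -pi/4

Sum of corner angles at P1: (9/4)*pi
defect = 2*pi - (9/4)*pi


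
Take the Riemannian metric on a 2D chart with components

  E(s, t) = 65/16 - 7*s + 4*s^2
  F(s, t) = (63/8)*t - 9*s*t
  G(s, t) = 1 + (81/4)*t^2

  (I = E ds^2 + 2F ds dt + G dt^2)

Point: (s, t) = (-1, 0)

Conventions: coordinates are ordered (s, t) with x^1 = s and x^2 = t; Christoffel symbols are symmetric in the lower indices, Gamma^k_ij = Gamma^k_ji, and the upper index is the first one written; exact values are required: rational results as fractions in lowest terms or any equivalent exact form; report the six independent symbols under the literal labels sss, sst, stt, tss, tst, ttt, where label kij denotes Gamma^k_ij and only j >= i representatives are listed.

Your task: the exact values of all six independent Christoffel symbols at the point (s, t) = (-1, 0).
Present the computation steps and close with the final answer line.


E = 241/16, F = 0, G = 1 at the point
E_s = -15, E_t = 0, F_s = 0, F_t = 135/8, G_s = 0, G_t = 0
EG - F^2 = 241/16;  g^inv = (16/241) * [[1, 0], [0, 241/16]]
first-kind symbols [ij,l] = (1/2)(d_i g_jl + d_j g_il - d_l g_ij): [ss,s] = E_s/2 = -15/2, [ss,t] = F_s - E_t/2 = 0, [st,s] = E_t/2 = 0, [st,t] = G_s/2 = 0, [tt,s] = F_t - G_s/2 = 135/8, [tt,t] = G_t/2 = 0
Gamma^s_ij = (G*[ij,s] - F*[ij,t])/(EG - F^2), Gamma^t_ij = (E*[ij,t] - F*[ij,s])/(EG - F^2)

Answer: Gamma_sss = -120/241, Gamma_sst = 0, Gamma_stt = 270/241, Gamma_tss = 0, Gamma_tst = 0, Gamma_ttt = 0
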